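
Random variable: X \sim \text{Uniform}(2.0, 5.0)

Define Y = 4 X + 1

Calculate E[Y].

For Y = 4X + 1:
E[Y] = 4 * E[X] + 1
E[X] = (2 + 5)/2 = 3.5
E[Y] = 4 * 3.5 + 1 = 15

15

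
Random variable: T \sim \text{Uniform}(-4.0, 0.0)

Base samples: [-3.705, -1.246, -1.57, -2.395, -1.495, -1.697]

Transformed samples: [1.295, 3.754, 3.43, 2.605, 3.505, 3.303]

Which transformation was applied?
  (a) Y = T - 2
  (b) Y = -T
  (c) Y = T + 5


Checking option (c) Y = T + 5:
  T = -3.705 -> Y = 1.295 ✓
  T = -1.246 -> Y = 3.754 ✓
  T = -1.57 -> Y = 3.43 ✓
All samples match this transformation.

(c) T + 5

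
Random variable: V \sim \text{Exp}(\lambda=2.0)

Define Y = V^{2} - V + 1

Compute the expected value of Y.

E[Y] = 1*E[V²] - 1*E[V] + 1
E[V] = 0.5
E[V²] = Var(V) + (E[V])² = 0.25 + 0.25 = 0.5
E[Y] = 1*0.5 - 1*0.5 + 1 = 1

1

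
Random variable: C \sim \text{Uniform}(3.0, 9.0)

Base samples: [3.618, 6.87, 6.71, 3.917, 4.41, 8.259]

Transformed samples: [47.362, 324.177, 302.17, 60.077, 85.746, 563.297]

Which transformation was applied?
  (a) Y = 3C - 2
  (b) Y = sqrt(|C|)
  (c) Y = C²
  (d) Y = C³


Checking option (d) Y = C³:
  C = 3.618 -> Y = 47.362 ✓
  C = 6.87 -> Y = 324.177 ✓
  C = 6.71 -> Y = 302.17 ✓
All samples match this transformation.

(d) C³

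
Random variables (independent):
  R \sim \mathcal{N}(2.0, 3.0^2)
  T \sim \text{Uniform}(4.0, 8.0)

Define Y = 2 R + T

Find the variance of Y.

For independent RVs: Var(aX + bY) = a²Var(X) + b²Var(Y)
Var(R) = 9
Var(T) = 1.3333333
Var(Y) = 2²*9 + 1²*1.3333333
= 4*9 + 1*1.3333333 = 37.333333

37.333333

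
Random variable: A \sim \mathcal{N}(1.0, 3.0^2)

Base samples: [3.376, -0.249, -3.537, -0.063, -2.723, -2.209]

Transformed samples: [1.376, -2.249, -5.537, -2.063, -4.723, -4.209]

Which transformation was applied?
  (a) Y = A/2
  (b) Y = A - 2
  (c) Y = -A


Checking option (b) Y = A - 2:
  A = 3.376 -> Y = 1.376 ✓
  A = -0.249 -> Y = -2.249 ✓
  A = -3.537 -> Y = -5.537 ✓
All samples match this transformation.

(b) A - 2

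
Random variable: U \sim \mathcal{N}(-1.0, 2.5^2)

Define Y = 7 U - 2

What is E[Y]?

For Y = 7U - 2:
E[Y] = 7 * E[U] - 2
E[U] = -1.0 = -1
E[Y] = 7 * (-1) - 2 = -9

-9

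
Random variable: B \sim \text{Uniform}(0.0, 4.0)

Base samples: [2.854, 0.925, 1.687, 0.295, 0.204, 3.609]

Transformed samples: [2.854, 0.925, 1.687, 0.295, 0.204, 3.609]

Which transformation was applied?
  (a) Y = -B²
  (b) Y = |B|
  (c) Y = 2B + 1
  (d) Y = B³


Checking option (b) Y = |B|:
  B = 2.854 -> Y = 2.854 ✓
  B = 0.925 -> Y = 0.925 ✓
  B = 1.687 -> Y = 1.687 ✓
All samples match this transformation.

(b) |B|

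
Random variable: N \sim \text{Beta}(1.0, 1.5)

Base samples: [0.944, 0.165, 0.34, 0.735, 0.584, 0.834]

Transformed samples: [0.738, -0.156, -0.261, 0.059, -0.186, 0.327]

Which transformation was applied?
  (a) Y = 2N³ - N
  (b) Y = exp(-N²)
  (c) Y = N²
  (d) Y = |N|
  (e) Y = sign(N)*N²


Checking option (a) Y = 2N³ - N:
  N = 0.944 -> Y = 0.738 ✓
  N = 0.165 -> Y = -0.156 ✓
  N = 0.34 -> Y = -0.261 ✓
All samples match this transformation.

(a) 2N³ - N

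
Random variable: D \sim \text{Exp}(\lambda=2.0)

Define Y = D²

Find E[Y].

E[D²] = Var(D) + (E[D])² = 0.25 + 0.25 = 0.5

0.5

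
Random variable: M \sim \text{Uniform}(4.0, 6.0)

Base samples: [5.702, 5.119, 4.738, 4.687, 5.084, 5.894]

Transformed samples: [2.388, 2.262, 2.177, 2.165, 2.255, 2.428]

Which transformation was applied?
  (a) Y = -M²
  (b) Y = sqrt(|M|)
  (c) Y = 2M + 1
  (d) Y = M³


Checking option (b) Y = sqrt(|M|):
  M = 5.702 -> Y = 2.388 ✓
  M = 5.119 -> Y = 2.262 ✓
  M = 4.738 -> Y = 2.177 ✓
All samples match this transformation.

(b) sqrt(|M|)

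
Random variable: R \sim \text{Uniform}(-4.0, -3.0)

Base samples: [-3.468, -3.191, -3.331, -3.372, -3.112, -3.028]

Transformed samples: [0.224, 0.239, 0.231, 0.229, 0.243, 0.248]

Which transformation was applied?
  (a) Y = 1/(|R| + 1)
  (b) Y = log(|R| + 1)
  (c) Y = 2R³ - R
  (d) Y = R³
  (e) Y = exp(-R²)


Checking option (a) Y = 1/(|R| + 1):
  R = -3.468 -> Y = 0.224 ✓
  R = -3.191 -> Y = 0.239 ✓
  R = -3.331 -> Y = 0.231 ✓
All samples match this transformation.

(a) 1/(|R| + 1)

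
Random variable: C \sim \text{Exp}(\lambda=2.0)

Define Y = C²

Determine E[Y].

Using E[X²] = Var(X) + (E[X])²:
E[C] = 0.5
Var(C) = 1/2.0^2 = 0.25
E[C²] = 0.25 + 0.5² = 0.25 + 0.25 = 0.5

0.5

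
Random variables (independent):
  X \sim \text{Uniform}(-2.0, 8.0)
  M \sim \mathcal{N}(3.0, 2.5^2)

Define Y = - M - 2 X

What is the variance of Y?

For independent RVs: Var(aX + bY) = a²Var(X) + b²Var(Y)
Var(X) = 8.3333333
Var(M) = 6.25
Var(Y) = (-2)²*8.3333333 + (-1)²*6.25
= 4*8.3333333 + 1*6.25 = 39.583333

39.583333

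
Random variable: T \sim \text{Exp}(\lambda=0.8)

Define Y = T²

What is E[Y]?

E[T²] = Var(T) + (E[T])² = 1.5625 + 1.5625 = 3.125

3.125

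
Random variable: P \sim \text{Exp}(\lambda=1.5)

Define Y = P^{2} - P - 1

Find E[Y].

E[Y] = 1*E[P²] - 1*E[P] - 1
E[P] = 0.66666667
E[P²] = Var(P) + (E[P])² = 0.44444444 + 0.44444444 = 0.88888889
E[Y] = 1*0.88888889 - 1*0.66666667 - 1 = -0.77777778

-0.77777778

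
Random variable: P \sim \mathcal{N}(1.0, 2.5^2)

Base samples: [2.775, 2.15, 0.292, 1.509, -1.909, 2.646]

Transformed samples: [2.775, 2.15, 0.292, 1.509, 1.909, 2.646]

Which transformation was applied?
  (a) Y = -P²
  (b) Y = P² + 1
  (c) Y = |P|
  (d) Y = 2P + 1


Checking option (c) Y = |P|:
  P = 2.775 -> Y = 2.775 ✓
  P = 2.15 -> Y = 2.15 ✓
  P = 0.292 -> Y = 0.292 ✓
All samples match this transformation.

(c) |P|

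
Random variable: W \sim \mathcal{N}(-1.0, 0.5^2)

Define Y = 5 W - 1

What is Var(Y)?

For Y = aW + b: Var(Y) = a² * Var(W)
Var(W) = 0.5^2 = 0.25
Var(Y) = 5² * 0.25 = 25 * 0.25 = 6.25

6.25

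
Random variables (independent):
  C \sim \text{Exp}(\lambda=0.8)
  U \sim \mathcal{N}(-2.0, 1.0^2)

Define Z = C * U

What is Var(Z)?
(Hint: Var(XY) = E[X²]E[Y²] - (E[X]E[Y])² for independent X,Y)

Var(XY) = E[X²]E[Y²] - (E[X]E[Y])²
E[C] = 1.25, Var(C) = 1.5625
E[U] = -2, Var(U) = 1
E[C²] = 1.5625 + 1.25² = 3.125
E[U²] = 1 + (-2)² = 5
Var(Z) = 3.125*5 - (1.25*(-2))²
= 15.625 - 6.25 = 9.375

9.375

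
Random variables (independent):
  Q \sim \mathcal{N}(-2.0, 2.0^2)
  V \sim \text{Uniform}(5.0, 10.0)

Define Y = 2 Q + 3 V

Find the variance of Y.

For independent RVs: Var(aX + bY) = a²Var(X) + b²Var(Y)
Var(Q) = 4
Var(V) = 2.0833333
Var(Y) = 2²*4 + 3²*2.0833333
= 4*4 + 9*2.0833333 = 34.75

34.75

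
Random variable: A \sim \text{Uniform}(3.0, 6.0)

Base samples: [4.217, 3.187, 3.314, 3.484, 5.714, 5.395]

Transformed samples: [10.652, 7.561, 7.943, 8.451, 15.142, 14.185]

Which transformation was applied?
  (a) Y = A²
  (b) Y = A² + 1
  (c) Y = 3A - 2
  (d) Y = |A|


Checking option (c) Y = 3A - 2:
  A = 4.217 -> Y = 10.652 ✓
  A = 3.187 -> Y = 7.561 ✓
  A = 3.314 -> Y = 7.943 ✓
All samples match this transformation.

(c) 3A - 2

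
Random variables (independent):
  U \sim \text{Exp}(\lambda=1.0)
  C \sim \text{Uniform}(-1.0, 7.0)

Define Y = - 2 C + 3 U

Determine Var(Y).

For independent RVs: Var(aX + bY) = a²Var(X) + b²Var(Y)
Var(U) = 1
Var(C) = 5.3333333
Var(Y) = 3²*1 + (-2)²*5.3333333
= 9*1 + 4*5.3333333 = 30.333333

30.333333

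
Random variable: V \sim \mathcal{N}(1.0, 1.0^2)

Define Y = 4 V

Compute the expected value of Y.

For Y = 4V:
E[Y] = 4 * E[V]
E[V] = 1.0 = 1
E[Y] = 4 * 1 = 4

4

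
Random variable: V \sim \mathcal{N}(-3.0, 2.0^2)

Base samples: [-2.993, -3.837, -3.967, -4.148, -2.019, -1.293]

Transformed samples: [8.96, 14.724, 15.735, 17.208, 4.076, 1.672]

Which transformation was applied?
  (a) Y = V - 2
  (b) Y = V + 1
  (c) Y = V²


Checking option (c) Y = V²:
  V = -2.993 -> Y = 8.96 ✓
  V = -3.837 -> Y = 14.724 ✓
  V = -3.967 -> Y = 15.735 ✓
All samples match this transformation.

(c) V²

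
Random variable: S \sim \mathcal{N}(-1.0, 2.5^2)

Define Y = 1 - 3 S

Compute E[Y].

For Y = -3S + 1:
E[Y] = -3 * E[S] + 1
E[S] = -1.0 = -1
E[Y] = -3 * (-1) + 1 = 4

4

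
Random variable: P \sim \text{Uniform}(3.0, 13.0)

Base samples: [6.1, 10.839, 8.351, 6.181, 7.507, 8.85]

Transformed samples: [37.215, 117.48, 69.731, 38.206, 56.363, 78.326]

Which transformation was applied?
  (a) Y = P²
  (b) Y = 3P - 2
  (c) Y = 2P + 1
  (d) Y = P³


Checking option (a) Y = P²:
  P = 6.1 -> Y = 37.215 ✓
  P = 10.839 -> Y = 117.48 ✓
  P = 8.351 -> Y = 69.731 ✓
All samples match this transformation.

(a) P²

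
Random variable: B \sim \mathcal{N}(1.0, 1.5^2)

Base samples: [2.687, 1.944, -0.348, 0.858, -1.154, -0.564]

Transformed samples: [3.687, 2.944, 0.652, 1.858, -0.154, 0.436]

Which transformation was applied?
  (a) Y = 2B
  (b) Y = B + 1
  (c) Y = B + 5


Checking option (b) Y = B + 1:
  B = 2.687 -> Y = 3.687 ✓
  B = 1.944 -> Y = 2.944 ✓
  B = -0.348 -> Y = 0.652 ✓
All samples match this transformation.

(b) B + 1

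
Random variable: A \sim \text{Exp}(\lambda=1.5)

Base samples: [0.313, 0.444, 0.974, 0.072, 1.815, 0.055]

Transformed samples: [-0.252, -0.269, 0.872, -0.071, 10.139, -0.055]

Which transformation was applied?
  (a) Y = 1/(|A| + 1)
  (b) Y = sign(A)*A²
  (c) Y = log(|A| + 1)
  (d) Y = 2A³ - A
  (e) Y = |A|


Checking option (d) Y = 2A³ - A:
  A = 0.313 -> Y = -0.252 ✓
  A = 0.444 -> Y = -0.269 ✓
  A = 0.974 -> Y = 0.872 ✓
All samples match this transformation.

(d) 2A³ - A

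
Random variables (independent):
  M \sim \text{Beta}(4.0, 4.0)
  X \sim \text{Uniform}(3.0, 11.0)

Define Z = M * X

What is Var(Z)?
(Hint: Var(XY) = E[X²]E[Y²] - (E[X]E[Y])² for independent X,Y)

Var(XY) = E[X²]E[Y²] - (E[X]E[Y])²
E[M] = 0.5, Var(M) = 0.027777778
E[X] = 7, Var(X) = 5.3333333
E[M²] = 0.027777778 + 0.5² = 0.27777778
E[X²] = 5.3333333 + 7² = 54.333333
Var(Z) = 0.27777778*54.333333 - (0.5*7)²
= 15.092593 - 12.25 = 2.8425926

2.8425926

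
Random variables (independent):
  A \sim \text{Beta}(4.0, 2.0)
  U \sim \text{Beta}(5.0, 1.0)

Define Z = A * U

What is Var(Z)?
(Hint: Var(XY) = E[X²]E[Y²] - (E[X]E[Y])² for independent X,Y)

Var(XY) = E[X²]E[Y²] - (E[X]E[Y])²
E[A] = 0.66666667, Var(A) = 0.031746032
E[U] = 0.83333333, Var(U) = 0.01984127
E[A²] = 0.031746032 + 0.66666667² = 0.47619048
E[U²] = 0.01984127 + 0.83333333² = 0.71428571
Var(Z) = 0.47619048*0.71428571 - (0.66666667*0.83333333)²
= 0.34013605 - 0.30864198 = 0.031494079

0.031494079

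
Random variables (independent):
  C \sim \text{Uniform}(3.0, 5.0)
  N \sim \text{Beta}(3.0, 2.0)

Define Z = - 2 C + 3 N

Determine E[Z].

E[Z] = -2*E[C] + 3*E[N]
E[C] = 4
E[N] = 0.6
E[Z] = -2*4 + 3*0.6 = -6.2

-6.2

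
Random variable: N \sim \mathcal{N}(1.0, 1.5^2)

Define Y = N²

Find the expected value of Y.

E[N²] = Var(N) + (E[N])² = 2.25 + 1 = 3.25

3.25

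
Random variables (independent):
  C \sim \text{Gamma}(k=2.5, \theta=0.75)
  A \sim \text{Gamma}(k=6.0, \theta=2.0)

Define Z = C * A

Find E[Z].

For independent RVs: E[XY] = E[X]*E[Y]
E[C] = 1.875
E[A] = 12
E[Z] = 1.875 * 12 = 22.5

22.5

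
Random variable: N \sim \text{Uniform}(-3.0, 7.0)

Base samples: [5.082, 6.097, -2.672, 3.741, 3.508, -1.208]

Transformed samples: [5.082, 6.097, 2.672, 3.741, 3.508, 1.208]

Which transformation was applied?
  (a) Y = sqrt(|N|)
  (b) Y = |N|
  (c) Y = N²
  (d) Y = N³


Checking option (b) Y = |N|:
  N = 5.082 -> Y = 5.082 ✓
  N = 6.097 -> Y = 6.097 ✓
  N = -2.672 -> Y = 2.672 ✓
All samples match this transformation.

(b) |N|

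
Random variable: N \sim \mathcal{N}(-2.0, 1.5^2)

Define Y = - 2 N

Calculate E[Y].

For Y = -2N:
E[Y] = -2 * E[N]
E[N] = -2.0 = -2
E[Y] = -2 * (-2) = 4

4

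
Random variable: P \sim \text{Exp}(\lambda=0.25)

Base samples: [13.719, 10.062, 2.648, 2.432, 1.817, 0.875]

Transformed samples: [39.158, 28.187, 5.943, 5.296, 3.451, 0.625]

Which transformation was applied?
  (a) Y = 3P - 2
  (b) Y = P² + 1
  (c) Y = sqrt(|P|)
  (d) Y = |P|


Checking option (a) Y = 3P - 2:
  P = 13.719 -> Y = 39.158 ✓
  P = 10.062 -> Y = 28.187 ✓
  P = 2.648 -> Y = 5.943 ✓
All samples match this transformation.

(a) 3P - 2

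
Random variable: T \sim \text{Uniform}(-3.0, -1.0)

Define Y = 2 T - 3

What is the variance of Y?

For Y = aT + b: Var(Y) = a² * Var(T)
Var(T) = (-1 + 3)^2/12 = 0.33333333
Var(Y) = 2² * 0.33333333 = 4 * 0.33333333 = 1.3333333

1.3333333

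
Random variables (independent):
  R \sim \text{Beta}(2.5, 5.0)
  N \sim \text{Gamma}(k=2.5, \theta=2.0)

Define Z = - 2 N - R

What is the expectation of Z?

E[Z] = -1*E[R] - 2*E[N]
E[R] = 0.33333333
E[N] = 5
E[Z] = -1*0.33333333 - 2*5 = -10.333333

-10.333333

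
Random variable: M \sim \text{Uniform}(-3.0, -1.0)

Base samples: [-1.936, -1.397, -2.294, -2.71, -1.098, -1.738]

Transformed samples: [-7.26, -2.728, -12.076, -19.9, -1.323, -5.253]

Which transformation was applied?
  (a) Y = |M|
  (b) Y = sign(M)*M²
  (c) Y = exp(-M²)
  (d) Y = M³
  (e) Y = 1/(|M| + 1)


Checking option (d) Y = M³:
  M = -1.936 -> Y = -7.26 ✓
  M = -1.397 -> Y = -2.728 ✓
  M = -2.294 -> Y = -12.076 ✓
All samples match this transformation.

(d) M³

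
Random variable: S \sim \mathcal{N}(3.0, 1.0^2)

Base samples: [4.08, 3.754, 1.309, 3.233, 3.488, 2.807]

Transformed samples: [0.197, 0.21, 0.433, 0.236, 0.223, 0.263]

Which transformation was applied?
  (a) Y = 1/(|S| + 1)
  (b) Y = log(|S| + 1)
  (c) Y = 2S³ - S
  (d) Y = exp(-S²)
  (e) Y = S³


Checking option (a) Y = 1/(|S| + 1):
  S = 4.08 -> Y = 0.197 ✓
  S = 3.754 -> Y = 0.21 ✓
  S = 1.309 -> Y = 0.433 ✓
All samples match this transformation.

(a) 1/(|S| + 1)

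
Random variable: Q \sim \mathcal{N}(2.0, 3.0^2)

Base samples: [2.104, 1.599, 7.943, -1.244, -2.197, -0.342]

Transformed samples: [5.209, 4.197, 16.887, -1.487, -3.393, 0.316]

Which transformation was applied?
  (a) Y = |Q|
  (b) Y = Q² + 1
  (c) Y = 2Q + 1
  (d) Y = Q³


Checking option (c) Y = 2Q + 1:
  Q = 2.104 -> Y = 5.209 ✓
  Q = 1.599 -> Y = 4.197 ✓
  Q = 7.943 -> Y = 16.887 ✓
All samples match this transformation.

(c) 2Q + 1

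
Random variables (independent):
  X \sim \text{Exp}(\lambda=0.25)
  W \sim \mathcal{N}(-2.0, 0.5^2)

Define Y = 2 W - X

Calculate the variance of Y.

For independent RVs: Var(aX + bY) = a²Var(X) + b²Var(Y)
Var(X) = 16
Var(W) = 0.25
Var(Y) = (-1)²*16 + 2²*0.25
= 1*16 + 4*0.25 = 17

17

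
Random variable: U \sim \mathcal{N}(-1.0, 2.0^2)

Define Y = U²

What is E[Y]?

E[U²] = Var(U) + (E[U])² = 4 + 1 = 5

5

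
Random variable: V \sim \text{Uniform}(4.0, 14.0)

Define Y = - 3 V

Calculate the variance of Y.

For Y = aV + b: Var(Y) = a² * Var(V)
Var(V) = (14 - 4)^2/12 = 8.3333333
Var(Y) = (-3)² * 8.3333333 = 9 * 8.3333333 = 75

75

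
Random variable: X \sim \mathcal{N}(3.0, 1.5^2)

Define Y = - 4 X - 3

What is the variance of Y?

For Y = aX + b: Var(Y) = a² * Var(X)
Var(X) = 1.5^2 = 2.25
Var(Y) = (-4)² * 2.25 = 16 * 2.25 = 36

36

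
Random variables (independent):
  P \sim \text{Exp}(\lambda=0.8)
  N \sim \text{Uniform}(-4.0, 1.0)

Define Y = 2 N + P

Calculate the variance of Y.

For independent RVs: Var(aX + bY) = a²Var(X) + b²Var(Y)
Var(P) = 1.5625
Var(N) = 2.0833333
Var(Y) = 1²*1.5625 + 2²*2.0833333
= 1*1.5625 + 4*2.0833333 = 9.8958333

9.8958333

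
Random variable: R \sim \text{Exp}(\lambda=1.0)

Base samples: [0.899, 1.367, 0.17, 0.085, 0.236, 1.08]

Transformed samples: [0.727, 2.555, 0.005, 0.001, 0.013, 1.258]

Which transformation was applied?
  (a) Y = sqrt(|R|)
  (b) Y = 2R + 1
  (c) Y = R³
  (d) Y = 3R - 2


Checking option (c) Y = R³:
  R = 0.899 -> Y = 0.727 ✓
  R = 1.367 -> Y = 2.555 ✓
  R = 0.17 -> Y = 0.005 ✓
All samples match this transformation.

(c) R³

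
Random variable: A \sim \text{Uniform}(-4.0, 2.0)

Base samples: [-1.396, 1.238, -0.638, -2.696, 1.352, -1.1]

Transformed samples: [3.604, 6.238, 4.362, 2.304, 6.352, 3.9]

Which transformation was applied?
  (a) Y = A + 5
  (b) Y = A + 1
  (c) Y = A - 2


Checking option (a) Y = A + 5:
  A = -1.396 -> Y = 3.604 ✓
  A = 1.238 -> Y = 6.238 ✓
  A = -0.638 -> Y = 4.362 ✓
All samples match this transformation.

(a) A + 5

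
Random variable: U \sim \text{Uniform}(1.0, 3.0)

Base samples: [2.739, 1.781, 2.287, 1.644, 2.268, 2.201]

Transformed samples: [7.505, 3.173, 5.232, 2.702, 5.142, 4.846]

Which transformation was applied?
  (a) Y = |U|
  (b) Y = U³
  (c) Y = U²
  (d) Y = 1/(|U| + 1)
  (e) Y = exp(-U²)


Checking option (c) Y = U²:
  U = 2.739 -> Y = 7.505 ✓
  U = 1.781 -> Y = 3.173 ✓
  U = 2.287 -> Y = 5.232 ✓
All samples match this transformation.

(c) U²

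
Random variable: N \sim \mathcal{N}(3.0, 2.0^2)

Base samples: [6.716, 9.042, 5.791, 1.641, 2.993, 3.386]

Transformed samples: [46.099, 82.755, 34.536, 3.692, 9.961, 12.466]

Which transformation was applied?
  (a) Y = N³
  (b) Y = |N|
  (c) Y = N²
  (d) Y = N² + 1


Checking option (d) Y = N² + 1:
  N = 6.716 -> Y = 46.099 ✓
  N = 9.042 -> Y = 82.755 ✓
  N = 5.791 -> Y = 34.536 ✓
All samples match this transformation.

(d) N² + 1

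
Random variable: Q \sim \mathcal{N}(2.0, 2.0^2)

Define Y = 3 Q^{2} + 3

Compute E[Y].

E[Y] = 3*E[Q²] + 3
E[Q] = 2
E[Q²] = Var(Q) + (E[Q])² = 4 + 4 = 8
E[Y] = 3*8 + 3 = 27

27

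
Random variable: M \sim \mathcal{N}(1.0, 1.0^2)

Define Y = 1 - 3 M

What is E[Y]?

For Y = -3M + 1:
E[Y] = -3 * E[M] + 1
E[M] = 1.0 = 1
E[Y] = -3 * 1 + 1 = -2

-2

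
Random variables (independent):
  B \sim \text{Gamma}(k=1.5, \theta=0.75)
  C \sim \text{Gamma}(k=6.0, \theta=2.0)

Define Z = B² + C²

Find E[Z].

E[Z] = E[B²] + E[C²]
E[B²] = Var(B) + E[B]² = 0.84375 + 1.265625 = 2.109375
E[C²] = Var(C) + E[C]² = 24 + 144 = 168
E[Z] = 2.109375 + 168 = 170.10938

170.10938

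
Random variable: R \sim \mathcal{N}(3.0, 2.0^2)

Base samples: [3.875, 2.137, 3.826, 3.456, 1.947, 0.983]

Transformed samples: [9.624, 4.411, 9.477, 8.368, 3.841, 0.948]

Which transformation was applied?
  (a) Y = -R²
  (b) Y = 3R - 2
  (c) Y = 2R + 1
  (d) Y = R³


Checking option (b) Y = 3R - 2:
  R = 3.875 -> Y = 9.624 ✓
  R = 2.137 -> Y = 4.411 ✓
  R = 3.826 -> Y = 9.477 ✓
All samples match this transformation.

(b) 3R - 2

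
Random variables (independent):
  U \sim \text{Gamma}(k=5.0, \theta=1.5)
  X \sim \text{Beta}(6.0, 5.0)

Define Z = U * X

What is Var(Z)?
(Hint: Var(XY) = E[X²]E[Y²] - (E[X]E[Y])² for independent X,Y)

Var(XY) = E[X²]E[Y²] - (E[X]E[Y])²
E[U] = 7.5, Var(U) = 11.25
E[X] = 0.54545455, Var(X) = 0.020661157
E[U²] = 11.25 + 7.5² = 67.5
E[X²] = 0.020661157 + 0.54545455² = 0.31818182
Var(Z) = 67.5*0.31818182 - (7.5*0.54545455)²
= 21.477273 - 16.735537 = 4.7417355

4.7417355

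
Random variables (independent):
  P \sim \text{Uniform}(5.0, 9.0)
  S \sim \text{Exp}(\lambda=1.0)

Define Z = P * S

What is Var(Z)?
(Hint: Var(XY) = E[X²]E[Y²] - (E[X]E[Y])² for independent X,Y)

Var(XY) = E[X²]E[Y²] - (E[X]E[Y])²
E[P] = 7, Var(P) = 1.3333333
E[S] = 1, Var(S) = 1
E[P²] = 1.3333333 + 7² = 50.333333
E[S²] = 1 + 1² = 2
Var(Z) = 50.333333*2 - (7*1)²
= 100.66667 - 49 = 51.666667

51.666667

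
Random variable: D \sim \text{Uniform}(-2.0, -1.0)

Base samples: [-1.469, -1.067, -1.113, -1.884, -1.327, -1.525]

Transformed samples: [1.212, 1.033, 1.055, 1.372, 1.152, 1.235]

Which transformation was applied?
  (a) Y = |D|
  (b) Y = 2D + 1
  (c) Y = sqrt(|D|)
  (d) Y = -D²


Checking option (c) Y = sqrt(|D|):
  D = -1.469 -> Y = 1.212 ✓
  D = -1.067 -> Y = 1.033 ✓
  D = -1.113 -> Y = 1.055 ✓
All samples match this transformation.

(c) sqrt(|D|)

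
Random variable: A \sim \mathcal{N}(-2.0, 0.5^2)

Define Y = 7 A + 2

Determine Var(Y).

For Y = aA + b: Var(Y) = a² * Var(A)
Var(A) = 0.5^2 = 0.25
Var(Y) = 7² * 0.25 = 49 * 0.25 = 12.25

12.25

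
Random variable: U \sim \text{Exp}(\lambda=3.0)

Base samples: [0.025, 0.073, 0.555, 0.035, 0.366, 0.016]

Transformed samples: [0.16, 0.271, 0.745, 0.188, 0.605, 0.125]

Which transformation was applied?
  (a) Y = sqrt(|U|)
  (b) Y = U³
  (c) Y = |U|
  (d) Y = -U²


Checking option (a) Y = sqrt(|U|):
  U = 0.025 -> Y = 0.16 ✓
  U = 0.073 -> Y = 0.271 ✓
  U = 0.555 -> Y = 0.745 ✓
All samples match this transformation.

(a) sqrt(|U|)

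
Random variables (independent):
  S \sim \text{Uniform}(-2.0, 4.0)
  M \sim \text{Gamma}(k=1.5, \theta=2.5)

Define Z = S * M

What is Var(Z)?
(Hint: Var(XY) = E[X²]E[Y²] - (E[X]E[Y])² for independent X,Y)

Var(XY) = E[X²]E[Y²] - (E[X]E[Y])²
E[S] = 1, Var(S) = 3
E[M] = 3.75, Var(M) = 9.375
E[S²] = 3 + 1² = 4
E[M²] = 9.375 + 3.75² = 23.4375
Var(Z) = 4*23.4375 - (1*3.75)²
= 93.75 - 14.0625 = 79.6875

79.6875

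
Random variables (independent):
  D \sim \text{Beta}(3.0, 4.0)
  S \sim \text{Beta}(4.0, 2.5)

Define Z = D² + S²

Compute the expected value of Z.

E[Z] = E[D²] + E[S²]
E[D²] = Var(D) + E[D]² = 0.030612245 + 0.18367347 = 0.21428571
E[S²] = Var(S) + E[S]² = 0.031558185 + 0.37869822 = 0.41025641
E[Z] = 0.21428571 + 0.41025641 = 0.62454212

0.62454212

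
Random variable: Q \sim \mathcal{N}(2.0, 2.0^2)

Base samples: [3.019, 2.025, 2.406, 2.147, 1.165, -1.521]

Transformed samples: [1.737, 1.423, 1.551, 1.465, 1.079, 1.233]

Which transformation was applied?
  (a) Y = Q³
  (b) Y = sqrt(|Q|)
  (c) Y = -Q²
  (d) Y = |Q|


Checking option (b) Y = sqrt(|Q|):
  Q = 3.019 -> Y = 1.737 ✓
  Q = 2.025 -> Y = 1.423 ✓
  Q = 2.406 -> Y = 1.551 ✓
All samples match this transformation.

(b) sqrt(|Q|)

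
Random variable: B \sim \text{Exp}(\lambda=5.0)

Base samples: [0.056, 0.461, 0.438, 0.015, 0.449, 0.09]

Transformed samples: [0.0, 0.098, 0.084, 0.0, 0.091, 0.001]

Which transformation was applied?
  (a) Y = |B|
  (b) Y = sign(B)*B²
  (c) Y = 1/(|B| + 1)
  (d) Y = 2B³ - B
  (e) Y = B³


Checking option (e) Y = B³:
  B = 0.056 -> Y = 0.0 ✓
  B = 0.461 -> Y = 0.098 ✓
  B = 0.438 -> Y = 0.084 ✓
All samples match this transformation.

(e) B³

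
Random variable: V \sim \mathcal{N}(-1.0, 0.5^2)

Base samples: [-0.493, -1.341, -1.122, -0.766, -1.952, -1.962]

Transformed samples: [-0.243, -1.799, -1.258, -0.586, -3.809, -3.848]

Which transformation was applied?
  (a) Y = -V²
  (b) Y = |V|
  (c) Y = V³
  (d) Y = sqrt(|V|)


Checking option (a) Y = -V²:
  V = -0.493 -> Y = -0.243 ✓
  V = -1.341 -> Y = -1.799 ✓
  V = -1.122 -> Y = -1.258 ✓
All samples match this transformation.

(a) -V²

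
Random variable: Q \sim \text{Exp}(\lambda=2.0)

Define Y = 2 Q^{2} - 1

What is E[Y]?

E[Y] = 2*E[Q²] - 1
E[Q] = 0.5
E[Q²] = Var(Q) + (E[Q])² = 0.25 + 0.25 = 0.5
E[Y] = 2*0.5 - 1 = 0

0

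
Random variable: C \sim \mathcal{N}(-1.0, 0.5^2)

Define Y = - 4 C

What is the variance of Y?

For Y = aC + b: Var(Y) = a² * Var(C)
Var(C) = 0.5^2 = 0.25
Var(Y) = (-4)² * 0.25 = 16 * 0.25 = 4

4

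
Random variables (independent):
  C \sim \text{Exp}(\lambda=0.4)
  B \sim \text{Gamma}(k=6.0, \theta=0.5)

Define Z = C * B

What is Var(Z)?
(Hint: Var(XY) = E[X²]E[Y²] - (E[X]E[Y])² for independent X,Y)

Var(XY) = E[X²]E[Y²] - (E[X]E[Y])²
E[C] = 2.5, Var(C) = 6.25
E[B] = 3, Var(B) = 1.5
E[C²] = 6.25 + 2.5² = 12.5
E[B²] = 1.5 + 3² = 10.5
Var(Z) = 12.5*10.5 - (2.5*3)²
= 131.25 - 56.25 = 75

75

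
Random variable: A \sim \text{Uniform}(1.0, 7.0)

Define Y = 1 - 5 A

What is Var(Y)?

For Y = aA + b: Var(Y) = a² * Var(A)
Var(A) = (7 - 1)^2/12 = 3
Var(Y) = (-5)² * 3 = 25 * 3 = 75

75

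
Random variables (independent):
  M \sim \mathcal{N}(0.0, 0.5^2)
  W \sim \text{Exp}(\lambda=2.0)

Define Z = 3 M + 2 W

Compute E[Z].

E[Z] = 3*E[M] + 2*E[W]
E[M] = 0
E[W] = 0.5
E[Z] = 3*0 + 2*0.5 = 1

1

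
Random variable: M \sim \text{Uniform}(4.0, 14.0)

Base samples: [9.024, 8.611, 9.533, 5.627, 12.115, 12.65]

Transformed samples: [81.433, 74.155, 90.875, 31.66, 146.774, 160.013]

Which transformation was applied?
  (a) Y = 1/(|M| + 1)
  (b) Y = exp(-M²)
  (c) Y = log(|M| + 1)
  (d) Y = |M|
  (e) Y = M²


Checking option (e) Y = M²:
  M = 9.024 -> Y = 81.433 ✓
  M = 8.611 -> Y = 74.155 ✓
  M = 9.533 -> Y = 90.875 ✓
All samples match this transformation.

(e) M²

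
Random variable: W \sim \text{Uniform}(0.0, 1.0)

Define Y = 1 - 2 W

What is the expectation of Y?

For Y = -2W + 1:
E[Y] = -2 * E[W] + 1
E[W] = (0 + 1)/2 = 0.5
E[Y] = -2 * 0.5 + 1 = 0

0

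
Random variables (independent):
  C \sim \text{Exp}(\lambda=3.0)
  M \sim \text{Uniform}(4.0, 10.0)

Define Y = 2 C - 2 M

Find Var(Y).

For independent RVs: Var(aX + bY) = a²Var(X) + b²Var(Y)
Var(C) = 0.11111111
Var(M) = 3
Var(Y) = 2²*0.11111111 + (-2)²*3
= 4*0.11111111 + 4*3 = 12.444444

12.444444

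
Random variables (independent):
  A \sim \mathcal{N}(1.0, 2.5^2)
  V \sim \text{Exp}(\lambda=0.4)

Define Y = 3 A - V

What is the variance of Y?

For independent RVs: Var(aX + bY) = a²Var(X) + b²Var(Y)
Var(A) = 6.25
Var(V) = 6.25
Var(Y) = 3²*6.25 + (-1)²*6.25
= 9*6.25 + 1*6.25 = 62.5

62.5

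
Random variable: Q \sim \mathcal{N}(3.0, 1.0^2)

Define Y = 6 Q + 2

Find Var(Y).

For Y = aQ + b: Var(Y) = a² * Var(Q)
Var(Q) = 1.0^2 = 1
Var(Y) = 6² * 1 = 36 * 1 = 36

36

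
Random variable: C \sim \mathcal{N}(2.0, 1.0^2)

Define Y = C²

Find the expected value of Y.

Using E[X²] = Var(X) + (E[X])²:
E[C] = 2
Var(C) = 1.0^2 = 1
E[C²] = 1 + 2² = 1 + 4 = 5

5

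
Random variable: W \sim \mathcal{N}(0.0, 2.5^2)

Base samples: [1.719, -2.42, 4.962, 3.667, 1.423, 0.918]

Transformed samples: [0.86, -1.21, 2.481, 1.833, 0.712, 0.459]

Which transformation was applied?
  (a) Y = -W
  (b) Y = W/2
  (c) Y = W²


Checking option (b) Y = W/2:
  W = 1.719 -> Y = 0.86 ✓
  W = -2.42 -> Y = -1.21 ✓
  W = 4.962 -> Y = 2.481 ✓
All samples match this transformation.

(b) W/2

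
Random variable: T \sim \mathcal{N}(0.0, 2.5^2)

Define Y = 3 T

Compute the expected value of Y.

For Y = 3T:
E[Y] = 3 * E[T]
E[T] = 0.0 = 0
E[Y] = 3 * 0 = 0

0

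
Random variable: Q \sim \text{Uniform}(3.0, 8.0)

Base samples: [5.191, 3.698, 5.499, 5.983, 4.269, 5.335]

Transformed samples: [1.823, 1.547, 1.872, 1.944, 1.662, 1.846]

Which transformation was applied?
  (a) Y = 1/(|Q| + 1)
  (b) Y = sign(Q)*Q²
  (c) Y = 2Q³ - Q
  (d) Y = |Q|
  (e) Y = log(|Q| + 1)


Checking option (e) Y = log(|Q| + 1):
  Q = 5.191 -> Y = 1.823 ✓
  Q = 3.698 -> Y = 1.547 ✓
  Q = 5.499 -> Y = 1.872 ✓
All samples match this transformation.

(e) log(|Q| + 1)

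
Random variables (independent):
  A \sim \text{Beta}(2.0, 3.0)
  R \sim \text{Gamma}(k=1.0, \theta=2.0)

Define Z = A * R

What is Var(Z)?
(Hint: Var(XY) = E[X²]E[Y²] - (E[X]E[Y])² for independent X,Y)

Var(XY) = E[X²]E[Y²] - (E[X]E[Y])²
E[A] = 0.4, Var(A) = 0.04
E[R] = 2, Var(R) = 4
E[A²] = 0.04 + 0.4² = 0.2
E[R²] = 4 + 2² = 8
Var(Z) = 0.2*8 - (0.4*2)²
= 1.6 - 0.64 = 0.96

0.96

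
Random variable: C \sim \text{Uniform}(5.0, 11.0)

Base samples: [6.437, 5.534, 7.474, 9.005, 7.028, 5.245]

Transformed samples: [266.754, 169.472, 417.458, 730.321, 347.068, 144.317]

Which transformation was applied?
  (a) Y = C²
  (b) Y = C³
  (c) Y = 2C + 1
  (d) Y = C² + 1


Checking option (b) Y = C³:
  C = 6.437 -> Y = 266.754 ✓
  C = 5.534 -> Y = 169.472 ✓
  C = 7.474 -> Y = 417.458 ✓
All samples match this transformation.

(b) C³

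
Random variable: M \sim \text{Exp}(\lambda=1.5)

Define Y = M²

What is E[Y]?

E[M²] = Var(M) + (E[M])² = 0.44444444 + 0.44444444 = 0.88888889

0.88888889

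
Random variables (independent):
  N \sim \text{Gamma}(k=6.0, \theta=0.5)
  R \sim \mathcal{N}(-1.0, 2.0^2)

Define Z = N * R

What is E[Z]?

For independent RVs: E[XY] = E[X]*E[Y]
E[N] = 3
E[R] = -1
E[Z] = 3 * (-1) = -3

-3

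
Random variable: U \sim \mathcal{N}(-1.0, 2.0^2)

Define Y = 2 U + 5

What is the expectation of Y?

For Y = 2U + 5:
E[Y] = 2 * E[U] + 5
E[U] = -1.0 = -1
E[Y] = 2 * (-1) + 5 = 3

3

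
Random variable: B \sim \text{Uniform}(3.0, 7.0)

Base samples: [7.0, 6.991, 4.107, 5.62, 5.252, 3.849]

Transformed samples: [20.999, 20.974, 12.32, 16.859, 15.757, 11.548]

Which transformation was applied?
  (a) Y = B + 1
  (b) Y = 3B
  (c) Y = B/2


Checking option (b) Y = 3B:
  B = 7.0 -> Y = 20.999 ✓
  B = 6.991 -> Y = 20.974 ✓
  B = 4.107 -> Y = 12.32 ✓
All samples match this transformation.

(b) 3B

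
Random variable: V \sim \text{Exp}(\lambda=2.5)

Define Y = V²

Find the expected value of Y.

E[V²] = Var(V) + (E[V])² = 0.16 + 0.16 = 0.32

0.32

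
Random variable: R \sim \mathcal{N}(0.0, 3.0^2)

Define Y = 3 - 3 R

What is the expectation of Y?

For Y = -3R + 3:
E[Y] = -3 * E[R] + 3
E[R] = 0.0 = 0
E[Y] = -3 * 0 + 3 = 3

3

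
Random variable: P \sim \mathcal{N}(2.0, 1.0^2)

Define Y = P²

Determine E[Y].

E[P²] = Var(P) + (E[P])² = 1 + 4 = 5

5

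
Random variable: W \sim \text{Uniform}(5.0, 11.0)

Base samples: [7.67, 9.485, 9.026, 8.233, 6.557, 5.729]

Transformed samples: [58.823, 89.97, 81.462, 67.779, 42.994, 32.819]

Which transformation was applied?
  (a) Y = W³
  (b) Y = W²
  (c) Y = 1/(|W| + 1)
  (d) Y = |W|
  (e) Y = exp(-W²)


Checking option (b) Y = W²:
  W = 7.67 -> Y = 58.823 ✓
  W = 9.485 -> Y = 89.97 ✓
  W = 9.026 -> Y = 81.462 ✓
All samples match this transformation.

(b) W²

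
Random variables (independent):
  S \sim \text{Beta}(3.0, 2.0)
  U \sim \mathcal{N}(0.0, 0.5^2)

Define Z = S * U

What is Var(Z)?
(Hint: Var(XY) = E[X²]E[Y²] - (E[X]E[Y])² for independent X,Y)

Var(XY) = E[X²]E[Y²] - (E[X]E[Y])²
E[S] = 0.6, Var(S) = 0.04
E[U] = 0, Var(U) = 0.25
E[S²] = 0.04 + 0.6² = 0.4
E[U²] = 0.25 + 0² = 0.25
Var(Z) = 0.4*0.25 - (0.6*0)²
= 0.1 - 0 = 0.1

0.1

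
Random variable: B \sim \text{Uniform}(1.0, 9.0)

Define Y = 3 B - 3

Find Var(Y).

For Y = aB + b: Var(Y) = a² * Var(B)
Var(B) = (9 - 1)^2/12 = 5.3333333
Var(Y) = 3² * 5.3333333 = 9 * 5.3333333 = 48

48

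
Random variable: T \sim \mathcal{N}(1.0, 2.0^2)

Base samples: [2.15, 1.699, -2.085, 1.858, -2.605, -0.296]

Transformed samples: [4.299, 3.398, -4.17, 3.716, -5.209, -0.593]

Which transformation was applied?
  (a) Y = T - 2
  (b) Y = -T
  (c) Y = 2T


Checking option (c) Y = 2T:
  T = 2.15 -> Y = 4.299 ✓
  T = 1.699 -> Y = 3.398 ✓
  T = -2.085 -> Y = -4.17 ✓
All samples match this transformation.

(c) 2T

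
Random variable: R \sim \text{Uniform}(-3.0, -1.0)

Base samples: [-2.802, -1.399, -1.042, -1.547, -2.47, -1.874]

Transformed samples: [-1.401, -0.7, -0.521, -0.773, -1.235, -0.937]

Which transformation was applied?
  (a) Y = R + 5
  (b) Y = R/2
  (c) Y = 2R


Checking option (b) Y = R/2:
  R = -2.802 -> Y = -1.401 ✓
  R = -1.399 -> Y = -0.7 ✓
  R = -1.042 -> Y = -0.521 ✓
All samples match this transformation.

(b) R/2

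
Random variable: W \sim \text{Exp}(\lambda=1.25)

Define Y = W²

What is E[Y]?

Using E[X²] = Var(X) + (E[X])²:
E[W] = 0.8
Var(W) = 1/1.25^2 = 0.64
E[W²] = 0.64 + 0.8² = 0.64 + 0.64 = 1.28

1.28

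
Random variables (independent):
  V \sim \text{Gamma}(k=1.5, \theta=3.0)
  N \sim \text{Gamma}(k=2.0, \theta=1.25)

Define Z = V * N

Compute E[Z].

For independent RVs: E[XY] = E[X]*E[Y]
E[V] = 4.5
E[N] = 2.5
E[Z] = 4.5 * 2.5 = 11.25

11.25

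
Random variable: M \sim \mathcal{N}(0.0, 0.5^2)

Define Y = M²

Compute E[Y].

Using E[X²] = Var(X) + (E[X])²:
E[M] = 0
Var(M) = 0.5^2 = 0.25
E[M²] = 0.25 + 0² = 0.25 + 0 = 0.25

0.25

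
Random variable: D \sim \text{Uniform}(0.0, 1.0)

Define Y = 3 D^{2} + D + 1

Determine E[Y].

E[Y] = 3*E[D²] + 1*E[D] + 1
E[D] = 0.5
E[D²] = Var(D) + (E[D])² = 0.083333333 + 0.25 = 0.33333333
E[Y] = 3*0.33333333 + 1*0.5 + 1 = 2.5

2.5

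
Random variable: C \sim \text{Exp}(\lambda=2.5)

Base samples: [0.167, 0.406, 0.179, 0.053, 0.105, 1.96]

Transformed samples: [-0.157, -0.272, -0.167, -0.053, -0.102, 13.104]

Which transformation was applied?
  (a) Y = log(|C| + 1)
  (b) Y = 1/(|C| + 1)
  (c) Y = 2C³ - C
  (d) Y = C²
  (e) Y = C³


Checking option (c) Y = 2C³ - C:
  C = 0.167 -> Y = -0.157 ✓
  C = 0.406 -> Y = -0.272 ✓
  C = 0.179 -> Y = -0.167 ✓
All samples match this transformation.

(c) 2C³ - C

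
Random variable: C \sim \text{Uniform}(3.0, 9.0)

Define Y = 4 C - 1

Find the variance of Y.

For Y = aC + b: Var(Y) = a² * Var(C)
Var(C) = (9 - 3)^2/12 = 3
Var(Y) = 4² * 3 = 16 * 3 = 48

48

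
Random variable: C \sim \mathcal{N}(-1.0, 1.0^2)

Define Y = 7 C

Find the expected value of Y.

For Y = 7C:
E[Y] = 7 * E[C]
E[C] = -1.0 = -1
E[Y] = 7 * (-1) = -7

-7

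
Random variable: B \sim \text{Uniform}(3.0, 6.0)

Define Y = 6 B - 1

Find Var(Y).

For Y = aB + b: Var(Y) = a² * Var(B)
Var(B) = (6 - 3)^2/12 = 0.75
Var(Y) = 6² * 0.75 = 36 * 0.75 = 27

27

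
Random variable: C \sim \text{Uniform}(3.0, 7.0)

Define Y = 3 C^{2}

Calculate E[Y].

E[Y] = 3*E[C²]
E[C] = 5
E[C²] = Var(C) + (E[C])² = 1.3333333 + 25 = 26.333333
E[Y] = 3*26.333333 = 79

79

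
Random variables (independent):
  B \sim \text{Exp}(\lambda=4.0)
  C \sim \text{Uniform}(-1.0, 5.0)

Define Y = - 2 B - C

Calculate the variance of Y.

For independent RVs: Var(aX + bY) = a²Var(X) + b²Var(Y)
Var(B) = 0.0625
Var(C) = 3
Var(Y) = (-2)²*0.0625 + (-1)²*3
= 4*0.0625 + 1*3 = 3.25

3.25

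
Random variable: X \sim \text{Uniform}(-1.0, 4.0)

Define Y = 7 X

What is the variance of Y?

For Y = aX + b: Var(Y) = a² * Var(X)
Var(X) = (4 + 1)^2/12 = 2.0833333
Var(Y) = 7² * 2.0833333 = 49 * 2.0833333 = 102.08333

102.08333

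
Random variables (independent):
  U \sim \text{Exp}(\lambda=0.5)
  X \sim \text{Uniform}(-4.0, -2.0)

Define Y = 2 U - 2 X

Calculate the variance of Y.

For independent RVs: Var(aX + bY) = a²Var(X) + b²Var(Y)
Var(U) = 4
Var(X) = 0.33333333
Var(Y) = 2²*4 + (-2)²*0.33333333
= 4*4 + 4*0.33333333 = 17.333333

17.333333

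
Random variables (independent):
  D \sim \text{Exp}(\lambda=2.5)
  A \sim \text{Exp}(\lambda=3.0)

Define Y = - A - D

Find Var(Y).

For independent RVs: Var(aX + bY) = a²Var(X) + b²Var(Y)
Var(D) = 0.16
Var(A) = 0.11111111
Var(Y) = (-1)²*0.16 + (-1)²*0.11111111
= 1*0.16 + 1*0.11111111 = 0.27111111

0.27111111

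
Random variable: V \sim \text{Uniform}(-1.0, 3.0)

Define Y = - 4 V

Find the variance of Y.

For Y = aV + b: Var(Y) = a² * Var(V)
Var(V) = (3 + 1)^2/12 = 1.3333333
Var(Y) = (-4)² * 1.3333333 = 16 * 1.3333333 = 21.333333

21.333333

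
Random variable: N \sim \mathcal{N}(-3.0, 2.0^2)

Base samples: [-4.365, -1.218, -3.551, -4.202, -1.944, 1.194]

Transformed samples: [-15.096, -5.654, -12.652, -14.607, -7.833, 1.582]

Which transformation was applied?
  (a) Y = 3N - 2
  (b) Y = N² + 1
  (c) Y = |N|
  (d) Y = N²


Checking option (a) Y = 3N - 2:
  N = -4.365 -> Y = -15.096 ✓
  N = -1.218 -> Y = -5.654 ✓
  N = -3.551 -> Y = -12.652 ✓
All samples match this transformation.

(a) 3N - 2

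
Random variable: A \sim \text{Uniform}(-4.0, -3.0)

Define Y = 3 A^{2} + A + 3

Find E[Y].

E[Y] = 3*E[A²] + 1*E[A] + 3
E[A] = -3.5
E[A²] = Var(A) + (E[A])² = 0.083333333 + 12.25 = 12.333333
E[Y] = 3*12.333333 + 1*(-3.5) + 3 = 36.5

36.5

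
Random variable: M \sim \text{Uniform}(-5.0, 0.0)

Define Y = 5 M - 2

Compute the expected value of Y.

For Y = 5M - 2:
E[Y] = 5 * E[M] - 2
E[M] = (-5 + 0)/2 = -2.5
E[Y] = 5 * (-2.5) - 2 = -14.5

-14.5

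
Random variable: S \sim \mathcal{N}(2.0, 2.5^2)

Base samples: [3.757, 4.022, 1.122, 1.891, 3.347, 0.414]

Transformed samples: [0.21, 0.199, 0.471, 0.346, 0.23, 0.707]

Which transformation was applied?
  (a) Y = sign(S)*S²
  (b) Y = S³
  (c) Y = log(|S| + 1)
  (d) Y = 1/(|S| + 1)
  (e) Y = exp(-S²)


Checking option (d) Y = 1/(|S| + 1):
  S = 3.757 -> Y = 0.21 ✓
  S = 4.022 -> Y = 0.199 ✓
  S = 1.122 -> Y = 0.471 ✓
All samples match this transformation.

(d) 1/(|S| + 1)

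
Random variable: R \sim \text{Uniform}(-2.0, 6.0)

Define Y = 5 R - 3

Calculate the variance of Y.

For Y = aR + b: Var(Y) = a² * Var(R)
Var(R) = (6 + 2)^2/12 = 5.3333333
Var(Y) = 5² * 5.3333333 = 25 * 5.3333333 = 133.33333

133.33333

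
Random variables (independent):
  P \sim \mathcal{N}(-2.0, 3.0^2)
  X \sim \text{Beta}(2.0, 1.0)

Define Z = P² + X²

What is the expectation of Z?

E[Z] = E[P²] + E[X²]
E[P²] = Var(P) + E[P]² = 9 + 4 = 13
E[X²] = Var(X) + E[X]² = 0.055555556 + 0.44444444 = 0.5
E[Z] = 13 + 0.5 = 13.5

13.5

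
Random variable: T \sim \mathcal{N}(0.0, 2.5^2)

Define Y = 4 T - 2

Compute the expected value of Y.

For Y = 4T - 2:
E[Y] = 4 * E[T] - 2
E[T] = 0.0 = 0
E[Y] = 4 * 0 - 2 = -2

-2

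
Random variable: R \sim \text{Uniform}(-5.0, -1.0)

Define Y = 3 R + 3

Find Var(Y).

For Y = aR + b: Var(Y) = a² * Var(R)
Var(R) = (-1 + 5)^2/12 = 1.3333333
Var(Y) = 3² * 1.3333333 = 9 * 1.3333333 = 12

12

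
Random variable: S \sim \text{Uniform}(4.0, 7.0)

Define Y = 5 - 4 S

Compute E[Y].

For Y = -4S + 5:
E[Y] = -4 * E[S] + 5
E[S] = (4 + 7)/2 = 5.5
E[Y] = -4 * 5.5 + 5 = -17

-17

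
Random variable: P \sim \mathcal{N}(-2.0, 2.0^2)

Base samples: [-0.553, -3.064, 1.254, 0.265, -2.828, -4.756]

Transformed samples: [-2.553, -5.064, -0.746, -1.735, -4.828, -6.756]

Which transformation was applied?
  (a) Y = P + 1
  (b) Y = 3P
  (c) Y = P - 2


Checking option (c) Y = P - 2:
  P = -0.553 -> Y = -2.553 ✓
  P = -3.064 -> Y = -5.064 ✓
  P = 1.254 -> Y = -0.746 ✓
All samples match this transformation.

(c) P - 2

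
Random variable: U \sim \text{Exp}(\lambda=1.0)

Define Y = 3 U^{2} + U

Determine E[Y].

E[Y] = 3*E[U²] + 1*E[U]
E[U] = 1
E[U²] = Var(U) + (E[U])² = 1 + 1 = 2
E[Y] = 3*2 + 1*1 = 7

7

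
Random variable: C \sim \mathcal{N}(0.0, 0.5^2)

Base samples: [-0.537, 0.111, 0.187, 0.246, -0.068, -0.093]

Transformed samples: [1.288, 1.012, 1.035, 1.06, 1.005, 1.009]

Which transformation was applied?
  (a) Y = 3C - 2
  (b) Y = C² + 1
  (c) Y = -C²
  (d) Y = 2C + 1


Checking option (b) Y = C² + 1:
  C = -0.537 -> Y = 1.288 ✓
  C = 0.111 -> Y = 1.012 ✓
  C = 0.187 -> Y = 1.035 ✓
All samples match this transformation.

(b) C² + 1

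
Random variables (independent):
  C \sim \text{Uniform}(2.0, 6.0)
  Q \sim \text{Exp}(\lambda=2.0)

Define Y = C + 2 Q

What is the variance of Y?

For independent RVs: Var(aX + bY) = a²Var(X) + b²Var(Y)
Var(C) = 1.3333333
Var(Q) = 0.25
Var(Y) = 1²*1.3333333 + 2²*0.25
= 1*1.3333333 + 4*0.25 = 2.3333333

2.3333333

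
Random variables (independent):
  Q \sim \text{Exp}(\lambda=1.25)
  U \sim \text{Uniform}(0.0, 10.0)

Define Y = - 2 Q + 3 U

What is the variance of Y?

For independent RVs: Var(aX + bY) = a²Var(X) + b²Var(Y)
Var(Q) = 0.64
Var(U) = 8.3333333
Var(Y) = (-2)²*0.64 + 3²*8.3333333
= 4*0.64 + 9*8.3333333 = 77.56

77.56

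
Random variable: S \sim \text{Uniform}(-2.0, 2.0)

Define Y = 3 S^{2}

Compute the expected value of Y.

E[Y] = 3*E[S²]
E[S] = 0
E[S²] = Var(S) + (E[S])² = 1.3333333 + 0 = 1.3333333
E[Y] = 3*1.3333333 = 4

4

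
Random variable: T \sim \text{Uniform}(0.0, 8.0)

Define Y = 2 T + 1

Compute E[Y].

For Y = 2T + 1:
E[Y] = 2 * E[T] + 1
E[T] = (0 + 8)/2 = 4
E[Y] = 2 * 4 + 1 = 9

9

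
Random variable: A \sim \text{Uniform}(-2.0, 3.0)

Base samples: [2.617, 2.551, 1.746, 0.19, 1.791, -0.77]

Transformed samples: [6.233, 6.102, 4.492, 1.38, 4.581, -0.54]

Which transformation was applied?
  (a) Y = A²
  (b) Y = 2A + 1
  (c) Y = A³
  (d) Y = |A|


Checking option (b) Y = 2A + 1:
  A = 2.617 -> Y = 6.233 ✓
  A = 2.551 -> Y = 6.102 ✓
  A = 1.746 -> Y = 4.492 ✓
All samples match this transformation.

(b) 2A + 1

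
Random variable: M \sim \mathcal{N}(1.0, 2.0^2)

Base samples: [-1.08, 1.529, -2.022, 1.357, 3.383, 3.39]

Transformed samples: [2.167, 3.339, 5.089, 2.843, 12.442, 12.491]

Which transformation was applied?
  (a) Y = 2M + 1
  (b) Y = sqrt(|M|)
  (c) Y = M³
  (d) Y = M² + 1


Checking option (d) Y = M² + 1:
  M = -1.08 -> Y = 2.167 ✓
  M = 1.529 -> Y = 3.339 ✓
  M = -2.022 -> Y = 5.089 ✓
All samples match this transformation.

(d) M² + 1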